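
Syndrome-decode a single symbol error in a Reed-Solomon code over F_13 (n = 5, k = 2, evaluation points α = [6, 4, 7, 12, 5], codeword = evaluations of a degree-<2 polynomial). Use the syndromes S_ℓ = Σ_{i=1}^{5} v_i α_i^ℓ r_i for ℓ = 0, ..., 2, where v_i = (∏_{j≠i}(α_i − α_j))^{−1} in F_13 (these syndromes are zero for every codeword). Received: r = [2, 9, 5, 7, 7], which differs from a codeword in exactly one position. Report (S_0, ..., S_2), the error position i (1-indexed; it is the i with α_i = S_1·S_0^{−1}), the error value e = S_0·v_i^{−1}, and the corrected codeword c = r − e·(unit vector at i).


S = (5, 12, 8), error at position 5, error magnitude e = 8, c = [2, 9, 5, 7, 12].

Step 1: column multipliers v_i = (∏_{j≠i}(α_i − α_j))^{−1} mod 13.
  i = 1 (α = 6): (6−4)(6−7)(6−12)(6−5) = 2·(−1)·(−6)·1 = 12 ≡ 12, so v_1 = 12^{−1} = 12 (mod 13).
  i = 2 (α = 4): (4−6)(4−7)(4−12)(4−5) = (−2)·(−3)·(−8)·(−1) = 48 ≡ 9, so v_2 = 9^{−1} = 3 (mod 13).
  i = 3 (α = 7): (7−6)(7−4)(7−12)(7−5) = 1·3·(−5)·2 = −30 ≡ 9, so v_3 = 9^{−1} = 3 (mod 13).
  i = 4 (α = 12): (12−6)(12−4)(12−7)(12−5) = 6·8·5·7 = 1680 ≡ 3, so v_4 = 3^{−1} = 9 (mod 13).
  i = 5 (α = 5): (5−6)(5−4)(5−7)(5−12) = (−1)·1·(−2)·(−7) = −14 ≡ 12, so v_5 = 12^{−1} = 12 (mod 13).
  v = [12, 3, 3, 9, 12].
Step 2: syndromes of r = [2, 9, 5, 7, 7] (all sums mod 13).
  S_0 = Σ v_i r_i = 12·2 + 3·9 + 3·5 + 9·7 + 12·7 = 213 ≡ 5.
  S_1 = Σ v_i α_i r_i = 12·6·2 + 3·4·9 + 3·7·5 + 9·12·7 + 12·5·7 = 1533 ≡ 12.
  α_i^2 mod 13 = [10, 3, 10, 1, 12].
  S_2 = Σ v_i α_i^2 r_i = 12·10·2 + 3·3·9 + 3·10·5 + 9·1·7 + 12·12·7 = 1542 ≡ 8.
  S = (5, 12, 8) ≠ 0, so r is not a codeword (an error is present).
Step 3: locate the error. For a single error e at position i, S_ℓ = v_i·e·α_i^ℓ, so α_err = S_1/S_0.
  S_0^{−1} = 5^{−1} = 8 (mod 13), so α_err = 12·8 = 96 ≡ 5 = α_5. Error position i = 5.
  Consistency check: S_2/S_1 = 8·12 = 96 ≡ 5 = α_err ✓ (single-error assumption holds).
Step 4: error magnitude e = S_0/v_5 = S_0·∏_{j≠5}(α_5 − α_j) = 5·12 = 60 ≡ 8 (mod 13).
Step 5: correct position 5: c_5 = r_5 − e = 7 − 8 ≡ 12 (mod 13). Hence c = [2, 9, 5, 7, 12].
  Check: interpolating c through the α_i gives m(x) = 10 + 3·x (degree < 2) with m(α_i) = c_i for every i, so c is indeed a codeword.


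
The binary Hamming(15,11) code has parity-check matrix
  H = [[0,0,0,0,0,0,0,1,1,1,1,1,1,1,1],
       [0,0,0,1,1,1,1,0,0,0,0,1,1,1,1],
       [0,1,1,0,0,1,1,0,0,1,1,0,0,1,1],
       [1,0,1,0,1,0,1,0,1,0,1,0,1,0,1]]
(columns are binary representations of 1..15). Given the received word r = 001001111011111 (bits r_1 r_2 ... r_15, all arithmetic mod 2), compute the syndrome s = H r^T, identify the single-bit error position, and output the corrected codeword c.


s = (1, 0, 0, 0)^T, error position = 8, corrected codeword c = 001001101011111

Compute s = H r^T mod 2 one row at a time:
  s_1 = 1 + 1 + 0 + 1 + 1 + 1 + 1 + 1 = 7 ≡ 1 (mod 2).
  s_2 = 0 + 0 + 1 + 1 + 1 + 1 + 1 + 1 = 6 ≡ 0 (mod 2).
  s_3 = 0 + 1 + 1 + 1 + 0 + 1 + 1 + 1 = 6 ≡ 0 (mod 2).
  s_4 = 0 + 1 + 0 + 1 + 1 + 1 + 1 + 1 = 6 ≡ 0 (mod 2).
s = (1, 0, 0, 0)^T — this equals column 8 of H (binary 1000), so error is at position 8.
Correct: flip bit 8 of r = 001001111011111 to get c = 001001101011111.


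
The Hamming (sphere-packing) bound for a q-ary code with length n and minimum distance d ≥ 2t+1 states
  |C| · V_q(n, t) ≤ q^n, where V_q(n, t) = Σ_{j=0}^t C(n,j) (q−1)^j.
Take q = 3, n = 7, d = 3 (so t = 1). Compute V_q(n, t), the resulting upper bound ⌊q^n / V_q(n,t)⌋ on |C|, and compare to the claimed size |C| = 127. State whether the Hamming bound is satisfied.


V_q(n, t) = 15, q^n = 2187, Hamming bound = 145, |C| = 127 ≤ bound (satisfied).

Step 1: Compute V_q(n, t) = Σ_{j=0}^1 C(n, j) (q−1)^j.
  j = 0: C(7,0)·(2)^0 = 1·1 = 1.
  j = 1: C(7,1)·(2)^1 = 7·2 = 14.
  V_q(n, t) = 1 + 14 = 15.
Step 2: q^n = 3^7 = 2187.
Step 3: Hamming bound ⌊q^n / V_q(n,t)⌋ = ⌊2187/15⌋ = 145.
Step 4: Compare |C| = 127 to 145: satisfied.
The claimed |C| lies below the Hamming bound.


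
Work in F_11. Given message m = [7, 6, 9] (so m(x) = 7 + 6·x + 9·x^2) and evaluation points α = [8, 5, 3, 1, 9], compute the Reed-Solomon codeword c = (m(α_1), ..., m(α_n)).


c = [4, 9, 7, 0, 9]

Message polynomial: m(x) = 7 + 6·x + 9·x^2 (mod 11).
For each evaluation point α_i, compute m(α_i) mod 11:
  α_1 = 8: Horner steps 9 → 1 → 4, so m(8) = 4.
  α_2 = 5: Horner steps 9 → 7 → 9, so m(5) = 9.
  α_3 = 3: Horner steps 9 → 0 → 7, so m(3) = 7.
  α_4 = 1: Horner steps 9 → 4 → 0, so m(1) = 0.
  α_5 = 9: Horner steps 9 → 10 → 9, so m(9) = 9.
Codeword c = [4, 9, 7, 0, 9] ∈ F_11^5.


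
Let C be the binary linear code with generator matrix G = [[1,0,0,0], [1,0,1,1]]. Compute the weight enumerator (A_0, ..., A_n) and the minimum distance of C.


Weight distribution: A_0 = 1, A_1 = 1, A_2 = 1, A_3 = 1. Minimum distance d = 1.

Enumerate all 2^2 = 4 messages m ∈ F_2^2.
For each, compute codeword c = mG in F_2^4, then tally its weight.
  m = 00 → c = 0000, weight = 0.
  m = 10 → c = 1000, weight = 1.
  m = 01 → c = 1011, weight = 3.
  m = 11 → c = 0011, weight = 2.
Tally weights:
  weight 0: 1 codewords.
  weight 1: 1 codewords.
  weight 2: 1 codewords.
  weight 3: 1 codewords.
Minimum distance d = smallest w > 0 with A_w > 0 = 1.
Sanity: Σ A_w = 4 = 2^2 = 4 ✓.


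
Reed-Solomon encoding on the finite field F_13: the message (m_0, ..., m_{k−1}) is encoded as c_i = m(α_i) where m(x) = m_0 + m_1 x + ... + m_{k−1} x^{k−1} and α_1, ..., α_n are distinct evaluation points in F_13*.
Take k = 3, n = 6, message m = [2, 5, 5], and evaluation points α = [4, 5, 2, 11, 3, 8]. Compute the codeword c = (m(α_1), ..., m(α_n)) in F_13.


c = [11, 9, 6, 12, 10, 11]

Message polynomial: m(x) = 2 + 5·x + 5·x^2 (mod 13).
For each evaluation point α_i, compute m(α_i) mod 13:
  α_1 = 4: Horner steps 5 → 12 → 11, so m(4) = 11.
  α_2 = 5: Horner steps 5 → 4 → 9, so m(5) = 9.
  α_3 = 2: Horner steps 5 → 2 → 6, so m(2) = 6.
  α_4 = 11: Horner steps 5 → 8 → 12, so m(11) = 12.
  α_5 = 3: Horner steps 5 → 7 → 10, so m(3) = 10.
  α_6 = 8: Horner steps 5 → 6 → 11, so m(8) = 11.
Codeword c = [11, 9, 6, 12, 10, 11] ∈ F_13^6.


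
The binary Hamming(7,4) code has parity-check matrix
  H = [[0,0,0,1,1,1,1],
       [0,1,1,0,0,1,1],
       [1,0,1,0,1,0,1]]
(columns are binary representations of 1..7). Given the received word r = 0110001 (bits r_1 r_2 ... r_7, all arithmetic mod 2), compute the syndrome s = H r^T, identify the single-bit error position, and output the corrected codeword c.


s = (1, 1, 0)^T, error position = 6, corrected codeword c = 0110011

Compute s = H r^T mod 2 one row at a time:
  s_1 = 0 + 0 + 0 + 1 = 1 ≡ 1 (mod 2).
  s_2 = 1 + 1 + 0 + 1 = 3 ≡ 1 (mod 2).
  s_3 = 0 + 1 + 0 + 1 = 2 ≡ 0 (mod 2).
s = (1, 1, 0)^T — this equals column 6 of H (binary 110), so error is at position 6.
Correct: flip bit 6 of r = 0110001 to get c = 0110011.


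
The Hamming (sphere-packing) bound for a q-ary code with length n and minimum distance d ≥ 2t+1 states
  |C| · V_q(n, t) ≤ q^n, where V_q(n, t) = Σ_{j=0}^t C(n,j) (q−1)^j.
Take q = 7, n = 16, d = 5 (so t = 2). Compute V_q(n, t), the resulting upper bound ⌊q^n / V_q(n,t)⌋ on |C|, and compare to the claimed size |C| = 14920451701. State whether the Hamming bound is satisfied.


V_q(n, t) = 4417, q^n = 33232930569601, Hamming bound = 7523869270, |C| = 14920451701 > bound (violated).

Step 1: Compute V_q(n, t) = Σ_{j=0}^2 C(n, j) (q−1)^j.
  j = 0: C(16,0)·(6)^0 = 1·1 = 1.
  j = 1: C(16,1)·(6)^1 = 16·6 = 96.
  j = 2: C(16,2)·(6)^2 = 120·36 = 4320.
  V_q(n, t) = 1 + 96 + 4320 = 4417.
Step 2: q^n = 7^16 = 33232930569601.
Step 3: Hamming bound ⌊q^n / V_q(n,t)⌋ = ⌊33232930569601/4417⌋ = 7523869270.
Step 4: Compare |C| = 14920451701 to 7523869270: violated.
The claimed |C| lies above the Hamming bound, so no 7-ary code of length 16 with d ≥ 5 can have 14920451701 codewords.


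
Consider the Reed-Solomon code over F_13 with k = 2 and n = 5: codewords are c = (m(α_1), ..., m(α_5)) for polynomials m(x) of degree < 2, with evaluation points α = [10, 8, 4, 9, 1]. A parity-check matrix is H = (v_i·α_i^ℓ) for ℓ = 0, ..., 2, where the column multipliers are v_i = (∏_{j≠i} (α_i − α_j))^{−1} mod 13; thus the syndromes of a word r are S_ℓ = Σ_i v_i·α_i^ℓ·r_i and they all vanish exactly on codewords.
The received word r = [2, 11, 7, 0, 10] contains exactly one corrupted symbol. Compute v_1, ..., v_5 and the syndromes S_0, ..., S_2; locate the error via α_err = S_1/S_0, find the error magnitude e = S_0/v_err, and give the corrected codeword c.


S = (1, 4, 3), error at position 3, error magnitude e = 4, c = [2, 11, 3, 0, 10].

Step 1: column multipliers v_i = (∏_{j≠i}(α_i − α_j))^{−1} mod 13.
  i = 1 (α = 10): (10−8)(10−4)(10−9)(10−1) = 2·6·1·9 = 108 ≡ 4, so v_1 = 4^{−1} = 10 (mod 13).
  i = 2 (α = 8): (8−10)(8−4)(8−9)(8−1) = (−2)·4·(−1)·7 = 56 ≡ 4, so v_2 = 4^{−1} = 10 (mod 13).
  i = 3 (α = 4): (4−10)(4−8)(4−9)(4−1) = (−6)·(−4)·(−5)·3 = −360 ≡ 4, so v_3 = 4^{−1} = 10 (mod 13).
  i = 4 (α = 9): (9−10)(9−8)(9−4)(9−1) = (−1)·1·5·8 = −40 ≡ 12, so v_4 = 12^{−1} = 12 (mod 13).
  i = 5 (α = 1): (1−10)(1−8)(1−4)(1−9) = (−9)·(−7)·(−3)·(−8) = 1512 ≡ 4, so v_5 = 4^{−1} = 10 (mod 13).
  v = [10, 10, 10, 12, 10].
Step 2: syndromes of r = [2, 11, 7, 0, 10] (all sums mod 13).
  S_0 = Σ v_i r_i = 10·2 + 10·11 + 10·7 + 12·0 + 10·10 = 300 ≡ 1.
  S_1 = Σ v_i α_i r_i = 10·10·2 + 10·8·11 + 10·4·7 + 12·9·0 + 10·1·10 = 1460 ≡ 4.
  α_i^2 mod 13 = [9, 12, 3, 3, 1].
  S_2 = Σ v_i α_i^2 r_i = 10·9·2 + 10·12·11 + 10·3·7 + 12·3·0 + 10·1·10 = 1810 ≡ 3.
  S = (1, 4, 3) ≠ 0, so r is not a codeword (an error is present).
Step 3: locate the error. For a single error e at position i, S_ℓ = v_i·e·α_i^ℓ, so α_err = S_1/S_0.
  S_0^{−1} = 1^{−1} = 1 (mod 13), so α_err = 4·1 = 4 ≡ 4 = α_3. Error position i = 3.
  Consistency check: S_2/S_1 = 3·10 = 30 ≡ 4 = α_err ✓ (single-error assumption holds).
Step 4: error magnitude e = S_0/v_3 = S_0·∏_{j≠3}(α_3 − α_j) = 1·4 = 4 ≡ 4 (mod 13).
Step 5: correct position 3: c_3 = r_3 − e = 7 − 4 ≡ 3 (mod 13). Hence c = [2, 11, 3, 0, 10].
  Check: interpolating c through the α_i gives m(x) = 8 + 2·x (degree < 2) with m(α_i) = c_i for every i, so c is indeed a codeword.


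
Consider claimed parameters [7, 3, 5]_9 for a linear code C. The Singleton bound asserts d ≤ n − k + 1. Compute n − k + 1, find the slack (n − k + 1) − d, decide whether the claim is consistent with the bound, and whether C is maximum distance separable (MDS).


Singleton RHS = n − k + 1 = 5, slack = 0, bound satisfied, MDS.

Singleton bound: d ≤ n − k + 1.
Here n = 7, k = 3, so n − k + 1 = 5.
Given d = 5, check d ≤ 5: YES.
Slack = (n − k + 1) − d = 0.
The code is MDS (slack = 0).
Description: the claimed parameters are [7, 3, 5]_9; such a code would be MDS (meets Singleton bound).


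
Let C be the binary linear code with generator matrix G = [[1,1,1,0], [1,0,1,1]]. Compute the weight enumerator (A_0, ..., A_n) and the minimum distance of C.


Weight distribution: A_0 = 1, A_2 = 1, A_3 = 2. Minimum distance d = 2.

Enumerate all 2^2 = 4 messages m ∈ F_2^2.
For each, compute codeword c = mG in F_2^4, then tally its weight.
  m = 00 → c = 0000, weight = 0.
  m = 10 → c = 1110, weight = 3.
  m = 01 → c = 1011, weight = 3.
  m = 11 → c = 0101, weight = 2.
Tally weights:
  weight 0: 1 codewords.
  weight 2: 1 codewords.
  weight 3: 2 codewords.
Minimum distance d = smallest w > 0 with A_w > 0 = 2.
Sanity: Σ A_w = 4 = 2^2 = 4 ✓.


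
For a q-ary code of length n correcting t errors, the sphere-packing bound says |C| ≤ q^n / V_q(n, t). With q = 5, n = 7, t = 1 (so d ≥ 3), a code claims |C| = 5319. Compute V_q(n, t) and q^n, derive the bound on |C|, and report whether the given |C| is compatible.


V_q(n, t) = 29, q^n = 78125, Hamming bound = 2693, |C| = 5319 > bound (violated).

Step 1: Compute V_q(n, t) = Σ_{j=0}^1 C(n, j) (q−1)^j.
  j = 0: C(7,0)·(4)^0 = 1·1 = 1.
  j = 1: C(7,1)·(4)^1 = 7·4 = 28.
  V_q(n, t) = 1 + 28 = 29.
Step 2: q^n = 5^7 = 78125.
Step 3: Hamming bound ⌊q^n / V_q(n,t)⌋ = ⌊78125/29⌋ = 2693.
Step 4: Compare |C| = 5319 to 2693: violated.
The claimed |C| lies above the Hamming bound, so no 5-ary code of length 7 with d ≥ 3 can have 5319 codewords.


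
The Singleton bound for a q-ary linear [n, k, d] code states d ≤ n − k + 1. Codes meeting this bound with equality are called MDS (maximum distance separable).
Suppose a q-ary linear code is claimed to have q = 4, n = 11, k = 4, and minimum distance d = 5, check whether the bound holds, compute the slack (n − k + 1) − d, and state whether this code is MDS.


Singleton RHS = n − k + 1 = 8, slack = 3, bound satisfied, not MDS.

Singleton bound: d ≤ n − k + 1.
Here n = 11, k = 4, so n − k + 1 = 8.
Given d = 5, check d ≤ 8: YES.
Slack = (n − k + 1) − d = 3.
The code is NOT MDS (slack = 3 > 0).
Description: the claimed parameters are [11, 4, 5]_4; such a code would be non-MDS.


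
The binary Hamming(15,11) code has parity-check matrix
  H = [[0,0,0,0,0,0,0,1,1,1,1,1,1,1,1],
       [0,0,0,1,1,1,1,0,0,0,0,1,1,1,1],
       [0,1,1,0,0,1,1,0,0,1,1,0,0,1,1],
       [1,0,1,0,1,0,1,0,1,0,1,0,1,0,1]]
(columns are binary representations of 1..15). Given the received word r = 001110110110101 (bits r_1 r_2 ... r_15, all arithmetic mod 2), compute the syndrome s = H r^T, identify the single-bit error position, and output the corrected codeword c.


s = (1, 1, 1, 0)^T, error position = 14, corrected codeword c = 001110110110111

Compute s = H r^T mod 2 one row at a time:
  s_1 = 1 + 0 + 1 + 1 + 0 + 1 + 0 + 1 = 5 ≡ 1 (mod 2).
  s_2 = 1 + 1 + 0 + 1 + 0 + 1 + 0 + 1 = 5 ≡ 1 (mod 2).
  s_3 = 0 + 1 + 0 + 1 + 1 + 1 + 0 + 1 = 5 ≡ 1 (mod 2).
  s_4 = 0 + 1 + 1 + 1 + 0 + 1 + 1 + 1 = 6 ≡ 0 (mod 2).
s = (1, 1, 1, 0)^T — this equals column 14 of H (binary 1110), so error is at position 14.
Correct: flip bit 14 of r = 001110110110101 to get c = 001110110110111.


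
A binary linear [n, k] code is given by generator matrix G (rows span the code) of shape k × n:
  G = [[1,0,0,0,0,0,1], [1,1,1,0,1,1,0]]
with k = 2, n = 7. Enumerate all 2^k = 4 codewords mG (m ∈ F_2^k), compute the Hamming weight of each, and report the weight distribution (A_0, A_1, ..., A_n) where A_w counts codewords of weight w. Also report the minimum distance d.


Weight distribution: A_0 = 1, A_2 = 1, A_5 = 2. Minimum distance d = 2.

Enumerate all 2^2 = 4 messages m ∈ F_2^2.
For each, compute codeword c = mG in F_2^7, then tally its weight.
  m = 00 → c = 0000000, weight = 0.
  m = 10 → c = 1000001, weight = 2.
  m = 01 → c = 1110110, weight = 5.
  m = 11 → c = 0110111, weight = 5.
Tally weights:
  weight 0: 1 codewords.
  weight 2: 1 codewords.
  weight 5: 2 codewords.
Minimum distance d = smallest w > 0 with A_w > 0 = 2.
Sanity: Σ A_w = 4 = 2^2 = 4 ✓.


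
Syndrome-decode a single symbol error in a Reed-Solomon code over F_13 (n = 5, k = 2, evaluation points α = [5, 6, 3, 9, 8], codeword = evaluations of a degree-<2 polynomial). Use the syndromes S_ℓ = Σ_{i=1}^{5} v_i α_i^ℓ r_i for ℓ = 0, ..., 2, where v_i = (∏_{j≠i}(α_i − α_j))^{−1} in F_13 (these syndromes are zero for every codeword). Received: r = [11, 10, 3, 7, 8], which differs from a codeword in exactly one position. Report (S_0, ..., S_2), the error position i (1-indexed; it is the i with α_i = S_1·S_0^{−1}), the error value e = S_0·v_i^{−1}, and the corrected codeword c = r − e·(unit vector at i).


S = (5, 2, 6), error at position 3, error magnitude e = 3, c = [11, 10, 0, 7, 8].

Step 1: column multipliers v_i = (∏_{j≠i}(α_i − α_j))^{−1} mod 13.
  i = 1 (α = 5): (5−6)(5−3)(5−9)(5−8) = (−1)·2·(−4)·(−3) = −24 ≡ 2, so v_1 = 2^{−1} = 7 (mod 13).
  i = 2 (α = 6): (6−5)(6−3)(6−9)(6−8) = 1·3·(−3)·(−2) = 18 ≡ 5, so v_2 = 5^{−1} = 8 (mod 13).
  i = 3 (α = 3): (3−5)(3−6)(3−9)(3−8) = (−2)·(−3)·(−6)·(−5) = 180 ≡ 11, so v_3 = 11^{−1} = 6 (mod 13).
  i = 4 (α = 9): (9−5)(9−6)(9−3)(9−8) = 4·3·6·1 = 72 ≡ 7, so v_4 = 7^{−1} = 2 (mod 13).
  i = 5 (α = 8): (8−5)(8−6)(8−3)(8−9) = 3·2·5·(−1) = −30 ≡ 9, so v_5 = 9^{−1} = 3 (mod 13).
  v = [7, 8, 6, 2, 3].
Step 2: syndromes of r = [11, 10, 3, 7, 8] (all sums mod 13).
  S_0 = Σ v_i r_i = 7·11 + 8·10 + 6·3 + 2·7 + 3·8 = 213 ≡ 5.
  S_1 = Σ v_i α_i r_i = 7·5·11 + 8·6·10 + 6·3·3 + 2·9·7 + 3·8·8 = 1237 ≡ 2.
  α_i^2 mod 13 = [12, 10, 9, 3, 12].
  S_2 = Σ v_i α_i^2 r_i = 7·12·11 + 8·10·10 + 6·9·3 + 2·3·7 + 3·12·8 = 2216 ≡ 6.
  S = (5, 2, 6) ≠ 0, so r is not a codeword (an error is present).
Step 3: locate the error. For a single error e at position i, S_ℓ = v_i·e·α_i^ℓ, so α_err = S_1/S_0.
  S_0^{−1} = 5^{−1} = 8 (mod 13), so α_err = 2·8 = 16 ≡ 3 = α_3. Error position i = 3.
  Consistency check: S_2/S_1 = 6·7 = 42 ≡ 3 = α_err ✓ (single-error assumption holds).
Step 4: error magnitude e = S_0/v_3 = S_0·∏_{j≠3}(α_3 − α_j) = 5·11 = 55 ≡ 3 (mod 13).
Step 5: correct position 3: c_3 = r_3 − e = 3 − 3 ≡ 0 (mod 13). Hence c = [11, 10, 0, 7, 8].
  Check: interpolating c through the α_i gives m(x) = 3 + 12·x (degree < 2) with m(α_i) = c_i for every i, so c is indeed a codeword.


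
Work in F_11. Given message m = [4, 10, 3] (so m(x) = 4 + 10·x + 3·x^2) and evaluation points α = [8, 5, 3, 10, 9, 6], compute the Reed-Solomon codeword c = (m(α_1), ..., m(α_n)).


c = [1, 8, 6, 8, 7, 7]

Message polynomial: m(x) = 4 + 10·x + 3·x^2 (mod 11).
For each evaluation point α_i, compute m(α_i) mod 11:
  α_1 = 8: Horner steps 3 → 1 → 1, so m(8) = 1.
  α_2 = 5: Horner steps 3 → 3 → 8, so m(5) = 8.
  α_3 = 3: Horner steps 3 → 8 → 6, so m(3) = 6.
  α_4 = 10: Horner steps 3 → 7 → 8, so m(10) = 8.
  α_5 = 9: Horner steps 3 → 4 → 7, so m(9) = 7.
  α_6 = 6: Horner steps 3 → 6 → 7, so m(6) = 7.
Codeword c = [1, 8, 6, 8, 7, 7] ∈ F_11^6.


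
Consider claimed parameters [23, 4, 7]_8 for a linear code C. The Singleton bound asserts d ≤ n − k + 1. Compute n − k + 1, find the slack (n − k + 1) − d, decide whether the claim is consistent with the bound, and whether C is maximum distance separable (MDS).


Singleton RHS = n − k + 1 = 20, slack = 13, bound satisfied, not MDS.

Singleton bound: d ≤ n − k + 1.
Here n = 23, k = 4, so n − k + 1 = 20.
Given d = 7, check d ≤ 20: YES.
Slack = (n − k + 1) − d = 13.
The code is NOT MDS (slack = 13 > 0).
Description: the claimed parameters are [23, 4, 7]_8; such a code would be non-MDS.


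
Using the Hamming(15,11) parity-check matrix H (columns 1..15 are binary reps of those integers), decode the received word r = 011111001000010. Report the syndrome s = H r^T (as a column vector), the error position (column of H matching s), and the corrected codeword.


s = (0, 0, 0, 1)^T, error position = 1, corrected codeword c = 111111001000010

Compute s = H r^T mod 2 one row at a time:
  s_1 = 0 + 1 + 0 + 0 + 0 + 0 + 1 + 0 = 2 ≡ 0 (mod 2).
  s_2 = 1 + 1 + 1 + 0 + 0 + 0 + 1 + 0 = 4 ≡ 0 (mod 2).
  s_3 = 1 + 1 + 1 + 0 + 0 + 0 + 1 + 0 = 4 ≡ 0 (mod 2).
  s_4 = 0 + 1 + 1 + 0 + 1 + 0 + 0 + 0 = 3 ≡ 1 (mod 2).
s = (0, 0, 0, 1)^T — this equals column 1 of H (binary 0001), so error is at position 1.
Correct: flip bit 1 of r = 011111001000010 to get c = 111111001000010.


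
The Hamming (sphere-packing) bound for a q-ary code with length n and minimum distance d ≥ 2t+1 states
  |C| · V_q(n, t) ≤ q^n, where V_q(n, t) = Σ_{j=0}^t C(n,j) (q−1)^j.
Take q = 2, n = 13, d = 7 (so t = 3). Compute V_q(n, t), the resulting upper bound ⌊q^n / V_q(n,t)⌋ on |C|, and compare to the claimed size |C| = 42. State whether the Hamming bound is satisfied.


V_q(n, t) = 378, q^n = 8192, Hamming bound = 21, |C| = 42 > bound (violated).

Step 1: Compute V_q(n, t) = Σ_{j=0}^3 C(n, j) (q−1)^j.
  j = 0: C(13,0)·(1)^0 = 1·1 = 1.
  j = 1: C(13,1)·(1)^1 = 13·1 = 13.
  j = 2: C(13,2)·(1)^2 = 78·1 = 78.
  j = 3: C(13,3)·(1)^3 = 286·1 = 286.
  V_q(n, t) = 1 + 13 + 78 + 286 = 378.
Step 2: q^n = 2^13 = 8192.
Step 3: Hamming bound ⌊q^n / V_q(n,t)⌋ = ⌊8192/378⌋ = 21.
Step 4: Compare |C| = 42 to 21: violated.
The claimed |C| lies above the Hamming bound, so no 2-ary code of length 13 with d ≥ 7 can have 42 codewords.


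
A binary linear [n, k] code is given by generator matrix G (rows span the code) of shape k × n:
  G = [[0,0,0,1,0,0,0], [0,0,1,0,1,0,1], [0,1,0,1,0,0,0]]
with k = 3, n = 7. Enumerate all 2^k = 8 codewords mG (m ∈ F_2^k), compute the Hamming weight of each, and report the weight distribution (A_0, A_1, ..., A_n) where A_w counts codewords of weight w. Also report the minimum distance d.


Weight distribution: A_0 = 1, A_1 = 2, A_2 = 1, A_3 = 1, A_4 = 2, A_5 = 1. Minimum distance d = 1.

Enumerate all 2^3 = 8 messages m ∈ F_2^3.
For each, compute codeword c = mG in F_2^7, then tally its weight.
  m = 000 → c = 0000000, weight = 0.
  m = 100 → c = 0001000, weight = 1.
  m = 010 → c = 0010101, weight = 3.
  m = 110 → c = 0011101, weight = 4.
  m = 001 → c = 0101000, weight = 2.
  m = 101 → c = 0100000, weight = 1.
  m = 011 → c = 0111101, weight = 5.
  m = 111 → c = 0110101, weight = 4.
Tally weights:
  weight 0: 1 codewords.
  weight 1: 2 codewords.
  weight 2: 1 codewords.
  weight 3: 1 codewords.
  weight 4: 2 codewords.
  weight 5: 1 codewords.
Minimum distance d = smallest w > 0 with A_w > 0 = 1.
Sanity: Σ A_w = 8 = 2^3 = 8 ✓.


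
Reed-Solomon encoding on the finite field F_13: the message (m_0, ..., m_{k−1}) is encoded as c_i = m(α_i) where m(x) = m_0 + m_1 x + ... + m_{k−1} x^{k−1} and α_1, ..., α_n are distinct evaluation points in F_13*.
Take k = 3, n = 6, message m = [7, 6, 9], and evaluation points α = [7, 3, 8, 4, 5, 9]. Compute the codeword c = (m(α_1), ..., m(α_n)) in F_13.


c = [9, 2, 7, 6, 2, 10]

Message polynomial: m(x) = 7 + 6·x + 9·x^2 (mod 13).
For each evaluation point α_i, compute m(α_i) mod 13:
  α_1 = 7: Horner steps 9 → 4 → 9, so m(7) = 9.
  α_2 = 3: Horner steps 9 → 7 → 2, so m(3) = 2.
  α_3 = 8: Horner steps 9 → 0 → 7, so m(8) = 7.
  α_4 = 4: Horner steps 9 → 3 → 6, so m(4) = 6.
  α_5 = 5: Horner steps 9 → 12 → 2, so m(5) = 2.
  α_6 = 9: Horner steps 9 → 9 → 10, so m(9) = 10.
Codeword c = [9, 2, 7, 6, 2, 10] ∈ F_13^6.


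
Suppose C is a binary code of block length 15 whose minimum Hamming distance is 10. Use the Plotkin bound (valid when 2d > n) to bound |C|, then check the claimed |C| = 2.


Plotkin bound M ≤ 4; given |C| = 2 ≤ bound (satisfied).

Check applicability: 2d = 20, n = 15.
2d − n = 5 > 0, so Plotkin applies.
Compute d/(2d−n) = 10/5 ≈ 2.0000.
⌊d/(2d−n)⌋ = 2.
Plotkin bound: M ≤ 2·2 = 4.
Given |C| = 2, check: satisfied.
This |C| is below the Plotkin bound.


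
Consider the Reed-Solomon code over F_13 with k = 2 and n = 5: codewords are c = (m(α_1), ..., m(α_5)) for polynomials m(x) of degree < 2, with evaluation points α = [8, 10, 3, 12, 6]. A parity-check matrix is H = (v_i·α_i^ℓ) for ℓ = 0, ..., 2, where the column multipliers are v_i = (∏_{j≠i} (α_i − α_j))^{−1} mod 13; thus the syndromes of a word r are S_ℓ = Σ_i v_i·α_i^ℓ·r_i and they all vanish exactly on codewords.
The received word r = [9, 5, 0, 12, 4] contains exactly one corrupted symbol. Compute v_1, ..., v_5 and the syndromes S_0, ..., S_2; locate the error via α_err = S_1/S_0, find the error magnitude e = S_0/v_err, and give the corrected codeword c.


S = (12, 5, 1), error at position 1, error magnitude e = 11, c = [11, 5, 0, 12, 4].

Step 1: column multipliers v_i = (∏_{j≠i}(α_i − α_j))^{−1} mod 13.
  i = 1 (α = 8): (8−10)(8−3)(8−12)(8−6) = (−2)·5·(−4)·2 = 80 ≡ 2, so v_1 = 2^{−1} = 7 (mod 13).
  i = 2 (α = 10): (10−8)(10−3)(10−12)(10−6) = 2·7·(−2)·4 = −112 ≡ 5, so v_2 = 5^{−1} = 8 (mod 13).
  i = 3 (α = 3): (3−8)(3−10)(3−12)(3−6) = (−5)·(−7)·(−9)·(−3) = 945 ≡ 9, so v_3 = 9^{−1} = 3 (mod 13).
  i = 4 (α = 12): (12−8)(12−10)(12−3)(12−6) = 4·2·9·6 = 432 ≡ 3, so v_4 = 3^{−1} = 9 (mod 13).
  i = 5 (α = 6): (6−8)(6−10)(6−3)(6−12) = (−2)·(−4)·3·(−6) = −144 ≡ 12, so v_5 = 12^{−1} = 12 (mod 13).
  v = [7, 8, 3, 9, 12].
Step 2: syndromes of r = [9, 5, 0, 12, 4] (all sums mod 13).
  S_0 = Σ v_i r_i = 7·9 + 8·5 + 3·0 + 9·12 + 12·4 = 259 ≡ 12.
  S_1 = Σ v_i α_i r_i = 7·8·9 + 8·10·5 + 3·3·0 + 9·12·12 + 12·6·4 = 2488 ≡ 5.
  α_i^2 mod 13 = [12, 9, 9, 1, 10].
  S_2 = Σ v_i α_i^2 r_i = 7·12·9 + 8·9·5 + 3·9·0 + 9·1·12 + 12·10·4 = 1704 ≡ 1.
  S = (12, 5, 1) ≠ 0, so r is not a codeword (an error is present).
Step 3: locate the error. For a single error e at position i, S_ℓ = v_i·e·α_i^ℓ, so α_err = S_1/S_0.
  S_0^{−1} = 12^{−1} = 12 (mod 13), so α_err = 5·12 = 60 ≡ 8 = α_1. Error position i = 1.
  Consistency check: S_2/S_1 = 1·8 = 8 ≡ 8 = α_err ✓ (single-error assumption holds).
Step 4: error magnitude e = S_0/v_1 = S_0·∏_{j≠1}(α_1 − α_j) = 12·2 = 24 ≡ 11 (mod 13).
Step 5: correct position 1: c_1 = r_1 − e = 9 − 11 ≡ 11 (mod 13). Hence c = [11, 5, 0, 12, 4].
  Check: interpolating c through the α_i gives m(x) = 9 + 10·x (degree < 2) with m(α_i) = c_i for every i, so c is indeed a codeword.


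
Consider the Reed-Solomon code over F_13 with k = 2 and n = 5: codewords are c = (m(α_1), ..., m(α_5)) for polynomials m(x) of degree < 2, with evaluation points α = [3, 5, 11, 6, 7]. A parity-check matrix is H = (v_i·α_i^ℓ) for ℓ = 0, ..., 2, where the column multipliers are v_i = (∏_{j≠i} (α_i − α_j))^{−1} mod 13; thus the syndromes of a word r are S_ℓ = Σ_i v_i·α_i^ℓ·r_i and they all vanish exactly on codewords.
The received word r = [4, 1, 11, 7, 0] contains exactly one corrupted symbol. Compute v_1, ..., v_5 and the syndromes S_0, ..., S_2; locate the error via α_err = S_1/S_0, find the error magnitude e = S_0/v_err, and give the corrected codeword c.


S = (8, 11, 7), error at position 1, error magnitude e = 2, c = [2, 1, 11, 7, 0].

Step 1: column multipliers v_i = (∏_{j≠i}(α_i − α_j))^{−1} mod 13.
  i = 1 (α = 3): (3−5)(3−11)(3−6)(3−7) = (−2)·(−8)·(−3)·(−4) = 192 ≡ 10, so v_1 = 10^{−1} = 4 (mod 13).
  i = 2 (α = 5): (5−3)(5−11)(5−6)(5−7) = 2·(−6)·(−1)·(−2) = −24 ≡ 2, so v_2 = 2^{−1} = 7 (mod 13).
  i = 3 (α = 11): (11−3)(11−5)(11−6)(11−7) = 8·6·5·4 = 960 ≡ 11, so v_3 = 11^{−1} = 6 (mod 13).
  i = 4 (α = 6): (6−3)(6−5)(6−11)(6−7) = 3·1·(−5)·(−1) = 15 ≡ 2, so v_4 = 2^{−1} = 7 (mod 13).
  i = 5 (α = 7): (7−3)(7−5)(7−11)(7−6) = 4·2·(−4)·1 = −32 ≡ 7, so v_5 = 7^{−1} = 2 (mod 13).
  v = [4, 7, 6, 7, 2].
Step 2: syndromes of r = [4, 1, 11, 7, 0] (all sums mod 13).
  S_0 = Σ v_i r_i = 4·4 + 7·1 + 6·11 + 7·7 + 2·0 = 138 ≡ 8.
  S_1 = Σ v_i α_i r_i = 4·3·4 + 7·5·1 + 6·11·11 + 7·6·7 + 2·7·0 = 1103 ≡ 11.
  α_i^2 mod 13 = [9, 12, 4, 10, 10].
  S_2 = Σ v_i α_i^2 r_i = 4·9·4 + 7·12·1 + 6·4·11 + 7·10·7 + 2·10·0 = 982 ≡ 7.
  S = (8, 11, 7) ≠ 0, so r is not a codeword (an error is present).
Step 3: locate the error. For a single error e at position i, S_ℓ = v_i·e·α_i^ℓ, so α_err = S_1/S_0.
  S_0^{−1} = 8^{−1} = 5 (mod 13), so α_err = 11·5 = 55 ≡ 3 = α_1. Error position i = 1.
  Consistency check: S_2/S_1 = 7·6 = 42 ≡ 3 = α_err ✓ (single-error assumption holds).
Step 4: error magnitude e = S_0/v_1 = S_0·∏_{j≠1}(α_1 − α_j) = 8·10 = 80 ≡ 2 (mod 13).
Step 5: correct position 1: c_1 = r_1 − e = 4 − 2 ≡ 2 (mod 13). Hence c = [2, 1, 11, 7, 0].
  Check: interpolating c through the α_i gives m(x) = 10 + 6·x (degree < 2) with m(α_i) = c_i for every i, so c is indeed a codeword.


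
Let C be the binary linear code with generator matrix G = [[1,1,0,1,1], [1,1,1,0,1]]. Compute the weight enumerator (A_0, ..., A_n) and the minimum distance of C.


Weight distribution: A_0 = 1, A_2 = 1, A_4 = 2. Minimum distance d = 2.

Enumerate all 2^2 = 4 messages m ∈ F_2^2.
For each, compute codeword c = mG in F_2^5, then tally its weight.
  m = 00 → c = 00000, weight = 0.
  m = 10 → c = 11011, weight = 4.
  m = 01 → c = 11101, weight = 4.
  m = 11 → c = 00110, weight = 2.
Tally weights:
  weight 0: 1 codewords.
  weight 2: 1 codewords.
  weight 4: 2 codewords.
Minimum distance d = smallest w > 0 with A_w > 0 = 2.
Sanity: Σ A_w = 4 = 2^2 = 4 ✓.


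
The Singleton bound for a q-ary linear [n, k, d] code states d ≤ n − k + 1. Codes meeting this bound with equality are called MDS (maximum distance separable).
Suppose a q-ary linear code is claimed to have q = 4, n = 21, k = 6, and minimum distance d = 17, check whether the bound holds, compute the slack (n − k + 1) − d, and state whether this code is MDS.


Singleton RHS = n − k + 1 = 16, slack = -1, bound violated (no such code; not MDS).

Singleton bound: d ≤ n − k + 1.
Here n = 21, k = 6, so n − k + 1 = 16.
Given d = 17, check d ≤ 16: NO.
Slack = (n − k + 1) − d = -1.
The slack is negative: d = 17 exceeds n − k + 1 = 16 by 1, so the Singleton bound is violated and no linear [21, 6, 17]_4 code can exist. In particular it is not MDS (MDS requires d = n − k + 1 exactly).
Description: the claimed parameters are [21, 6, 17]_4; such a code would be impossible (violates the Singleton bound).


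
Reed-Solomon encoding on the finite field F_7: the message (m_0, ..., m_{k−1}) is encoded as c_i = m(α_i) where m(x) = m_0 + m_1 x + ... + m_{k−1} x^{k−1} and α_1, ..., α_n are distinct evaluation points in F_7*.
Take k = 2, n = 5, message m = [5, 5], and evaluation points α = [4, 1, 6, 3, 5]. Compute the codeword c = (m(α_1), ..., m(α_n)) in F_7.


c = [4, 3, 0, 6, 2]

Message polynomial: m(x) = 5 + 5·x (mod 7).
For each evaluation point α_i, compute m(α_i) mod 7:
  α_1 = 4: Horner steps 5 → 4, so m(4) = 4.
  α_2 = 1: Horner steps 5 → 3, so m(1) = 3.
  α_3 = 6: Horner steps 5 → 0, so m(6) = 0.
  α_4 = 3: Horner steps 5 → 6, so m(3) = 6.
  α_5 = 5: Horner steps 5 → 2, so m(5) = 2.
Codeword c = [4, 3, 0, 6, 2] ∈ F_7^5.


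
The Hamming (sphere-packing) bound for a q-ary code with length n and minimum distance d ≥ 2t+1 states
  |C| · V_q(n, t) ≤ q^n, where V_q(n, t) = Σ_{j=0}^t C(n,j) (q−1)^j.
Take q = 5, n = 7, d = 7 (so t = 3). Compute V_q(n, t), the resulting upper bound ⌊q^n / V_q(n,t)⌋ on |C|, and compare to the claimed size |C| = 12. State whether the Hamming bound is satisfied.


V_q(n, t) = 2605, q^n = 78125, Hamming bound = 29, |C| = 12 ≤ bound (satisfied).

Step 1: Compute V_q(n, t) = Σ_{j=0}^3 C(n, j) (q−1)^j.
  j = 0: C(7,0)·(4)^0 = 1·1 = 1.
  j = 1: C(7,1)·(4)^1 = 7·4 = 28.
  j = 2: C(7,2)·(4)^2 = 21·16 = 336.
  j = 3: C(7,3)·(4)^3 = 35·64 = 2240.
  V_q(n, t) = 1 + 28 + 336 + 2240 = 2605.
Step 2: q^n = 5^7 = 78125.
Step 3: Hamming bound ⌊q^n / V_q(n,t)⌋ = ⌊78125/2605⌋ = 29.
Step 4: Compare |C| = 12 to 29: satisfied.
The claimed |C| lies below the Hamming bound.


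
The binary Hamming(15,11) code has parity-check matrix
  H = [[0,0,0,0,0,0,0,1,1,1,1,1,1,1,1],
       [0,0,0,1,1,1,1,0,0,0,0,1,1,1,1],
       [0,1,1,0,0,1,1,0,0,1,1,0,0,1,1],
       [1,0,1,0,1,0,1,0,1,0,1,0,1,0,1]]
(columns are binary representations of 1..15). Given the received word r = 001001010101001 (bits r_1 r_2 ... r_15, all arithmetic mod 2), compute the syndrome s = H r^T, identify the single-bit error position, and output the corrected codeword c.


s = (0, 1, 0, 0)^T, error position = 4, corrected codeword c = 001101010101001

Compute s = H r^T mod 2 one row at a time:
  s_1 = 1 + 0 + 1 + 0 + 1 + 0 + 0 + 1 = 4 ≡ 0 (mod 2).
  s_2 = 0 + 0 + 1 + 0 + 1 + 0 + 0 + 1 = 3 ≡ 1 (mod 2).
  s_3 = 0 + 1 + 1 + 0 + 1 + 0 + 0 + 1 = 4 ≡ 0 (mod 2).
  s_4 = 0 + 1 + 0 + 0 + 0 + 0 + 0 + 1 = 2 ≡ 0 (mod 2).
s = (0, 1, 0, 0)^T — this equals column 4 of H (binary 0100), so error is at position 4.
Correct: flip bit 4 of r = 001001010101001 to get c = 001101010101001.


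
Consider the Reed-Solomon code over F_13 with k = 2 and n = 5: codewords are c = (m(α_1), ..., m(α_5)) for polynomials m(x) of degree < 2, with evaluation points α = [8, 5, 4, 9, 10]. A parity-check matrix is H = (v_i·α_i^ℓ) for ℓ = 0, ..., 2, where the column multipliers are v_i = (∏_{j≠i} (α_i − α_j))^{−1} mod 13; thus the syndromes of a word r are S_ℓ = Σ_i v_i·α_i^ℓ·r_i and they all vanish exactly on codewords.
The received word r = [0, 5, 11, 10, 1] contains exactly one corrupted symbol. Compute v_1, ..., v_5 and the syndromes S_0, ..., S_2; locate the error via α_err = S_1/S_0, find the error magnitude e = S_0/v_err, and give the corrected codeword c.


S = (7, 11, 8), error at position 4, error magnitude e = 3, c = [0, 5, 11, 7, 1].

Step 1: column multipliers v_i = (∏_{j≠i}(α_i − α_j))^{−1} mod 13.
  i = 1 (α = 8): (8−5)(8−4)(8−9)(8−10) = 3·4·(−1)·(−2) = 24 ≡ 11, so v_1 = 11^{−1} = 6 (mod 13).
  i = 2 (α = 5): (5−8)(5−4)(5−9)(5−10) = (−3)·1·(−4)·(−5) = −60 ≡ 5, so v_2 = 5^{−1} = 8 (mod 13).
  i = 3 (α = 4): (4−8)(4−5)(4−9)(4−10) = (−4)·(−1)·(−5)·(−6) = 120 ≡ 3, so v_3 = 3^{−1} = 9 (mod 13).
  i = 4 (α = 9): (9−8)(9−5)(9−4)(9−10) = 1·4·5·(−1) = −20 ≡ 6, so v_4 = 6^{−1} = 11 (mod 13).
  i = 5 (α = 10): (10−8)(10−5)(10−4)(10−9) = 2·5·6·1 = 60 ≡ 8, so v_5 = 8^{−1} = 5 (mod 13).
  v = [6, 8, 9, 11, 5].
Step 2: syndromes of r = [0, 5, 11, 10, 1] (all sums mod 13).
  S_0 = Σ v_i r_i = 6·0 + 8·5 + 9·11 + 11·10 + 5·1 = 254 ≡ 7.
  S_1 = Σ v_i α_i r_i = 6·8·0 + 8·5·5 + 9·4·11 + 11·9·10 + 5·10·1 = 1636 ≡ 11.
  α_i^2 mod 13 = [12, 12, 3, 3, 9].
  S_2 = Σ v_i α_i^2 r_i = 6·12·0 + 8·12·5 + 9·3·11 + 11·3·10 + 5·9·1 = 1152 ≡ 8.
  S = (7, 11, 8) ≠ 0, so r is not a codeword (an error is present).
Step 3: locate the error. For a single error e at position i, S_ℓ = v_i·e·α_i^ℓ, so α_err = S_1/S_0.
  S_0^{−1} = 7^{−1} = 2 (mod 13), so α_err = 11·2 = 22 ≡ 9 = α_4. Error position i = 4.
  Consistency check: S_2/S_1 = 8·6 = 48 ≡ 9 = α_err ✓ (single-error assumption holds).
Step 4: error magnitude e = S_0/v_4 = S_0·∏_{j≠4}(α_4 − α_j) = 7·6 = 42 ≡ 3 (mod 13).
Step 5: correct position 4: c_4 = r_4 − e = 10 − 3 ≡ 7 (mod 13). Hence c = [0, 5, 11, 7, 1].
  Check: interpolating c through the α_i gives m(x) = 9 + 7·x (degree < 2) with m(α_i) = c_i for every i, so c is indeed a codeword.


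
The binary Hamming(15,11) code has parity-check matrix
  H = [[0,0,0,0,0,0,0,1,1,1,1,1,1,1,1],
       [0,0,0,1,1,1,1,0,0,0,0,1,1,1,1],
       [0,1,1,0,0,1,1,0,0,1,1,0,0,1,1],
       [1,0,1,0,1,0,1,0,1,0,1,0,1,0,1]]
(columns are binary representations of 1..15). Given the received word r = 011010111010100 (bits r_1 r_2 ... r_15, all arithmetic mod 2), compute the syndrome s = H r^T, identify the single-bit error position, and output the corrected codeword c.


s = (0, 1, 0, 0)^T, error position = 4, corrected codeword c = 011110111010100

Compute s = H r^T mod 2 one row at a time:
  s_1 = 1 + 1 + 0 + 1 + 0 + 1 + 0 + 0 = 4 ≡ 0 (mod 2).
  s_2 = 0 + 1 + 0 + 1 + 0 + 1 + 0 + 0 = 3 ≡ 1 (mod 2).
  s_3 = 1 + 1 + 0 + 1 + 0 + 1 + 0 + 0 = 4 ≡ 0 (mod 2).
  s_4 = 0 + 1 + 1 + 1 + 1 + 1 + 1 + 0 = 6 ≡ 0 (mod 2).
s = (0, 1, 0, 0)^T — this equals column 4 of H (binary 0100), so error is at position 4.
Correct: flip bit 4 of r = 011010111010100 to get c = 011110111010100.


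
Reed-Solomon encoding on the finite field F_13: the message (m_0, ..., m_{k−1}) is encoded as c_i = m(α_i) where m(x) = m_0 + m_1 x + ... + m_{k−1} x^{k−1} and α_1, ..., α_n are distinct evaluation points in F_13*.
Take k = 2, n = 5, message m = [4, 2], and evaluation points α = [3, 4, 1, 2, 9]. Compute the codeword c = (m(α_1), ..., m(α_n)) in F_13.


c = [10, 12, 6, 8, 9]

Message polynomial: m(x) = 4 + 2·x (mod 13).
For each evaluation point α_i, compute m(α_i) mod 13:
  α_1 = 3: Horner steps 2 → 10, so m(3) = 10.
  α_2 = 4: Horner steps 2 → 12, so m(4) = 12.
  α_3 = 1: Horner steps 2 → 6, so m(1) = 6.
  α_4 = 2: Horner steps 2 → 8, so m(2) = 8.
  α_5 = 9: Horner steps 2 → 9, so m(9) = 9.
Codeword c = [10, 12, 6, 8, 9] ∈ F_13^5.


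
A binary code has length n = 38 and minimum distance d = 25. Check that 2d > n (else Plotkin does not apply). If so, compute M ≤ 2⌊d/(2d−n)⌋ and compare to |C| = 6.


Plotkin bound M ≤ 4; given |C| = 6 > bound (violated).

Check applicability: 2d = 50, n = 38.
2d − n = 12 > 0, so Plotkin applies.
Compute d/(2d−n) = 25/12 ≈ 2.0833.
⌊d/(2d−n)⌋ = 2.
Plotkin bound: M ≤ 2·2 = 4.
Given |C| = 6, check: VIOLATED.
This |C| is above the Plotkin bound, so no binary code with n = 38, d = 25 and 6 codewords exists.


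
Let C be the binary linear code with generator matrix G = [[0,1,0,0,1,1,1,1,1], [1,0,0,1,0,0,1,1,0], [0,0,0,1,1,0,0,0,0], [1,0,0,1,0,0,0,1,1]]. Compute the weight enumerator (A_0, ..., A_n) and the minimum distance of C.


Weight distribution: A_0 = 1, A_2 = 2, A_4 = 9, A_6 = 4. Minimum distance d = 2.

Enumerate all 2^4 = 16 messages m ∈ F_2^4.
For each, compute codeword c = mG in F_2^9, then tally its weight.
  m = 0000 → c = 000000000, weight = 0.
  m = 1000 → c = 010011111, weight = 6.
  m = 0100 → c = 100100110, weight = 4.
  m = 1100 → c = 110111001, weight = 6.
  m = 0010 → c = 000110000, weight = 2.
  m = 1010 → c = 010101111, weight = 6.
  m = 0110 → c = 100010110, weight = 4.
  m = 1110 → c = 110001001, weight = 4.
  m = 0001 → c = 100100011, weight = 4.
  m = 1001 → c = 110111100, weight = 6.
  m = 0101 → c = 000000101, weight = 2.
  m = 1101 → c = 010011010, weight = 4.
  m = 0011 → c = 100010011, weight = 4.
  m = 1011 → c = 110001100, weight = 4.
  m = 0111 → c = 000110101, weight = 4.
  m = 1111 → c = 010101010, weight = 4.
Tally weights:
  weight 0: 1 codewords.
  weight 2: 2 codewords.
  weight 4: 9 codewords.
  weight 6: 4 codewords.
Minimum distance d = smallest w > 0 with A_w > 0 = 2.
Sanity: Σ A_w = 16 = 2^4 = 16 ✓.


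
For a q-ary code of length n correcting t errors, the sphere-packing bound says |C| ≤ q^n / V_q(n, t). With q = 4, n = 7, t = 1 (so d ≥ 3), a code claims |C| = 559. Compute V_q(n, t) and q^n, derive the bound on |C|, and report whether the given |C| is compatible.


V_q(n, t) = 22, q^n = 16384, Hamming bound = 744, |C| = 559 ≤ bound (satisfied).

Step 1: Compute V_q(n, t) = Σ_{j=0}^1 C(n, j) (q−1)^j.
  j = 0: C(7,0)·(3)^0 = 1·1 = 1.
  j = 1: C(7,1)·(3)^1 = 7·3 = 21.
  V_q(n, t) = 1 + 21 = 22.
Step 2: q^n = 4^7 = 16384.
Step 3: Hamming bound ⌊q^n / V_q(n,t)⌋ = ⌊16384/22⌋ = 744.
Step 4: Compare |C| = 559 to 744: satisfied.
The claimed |C| lies below the Hamming bound.


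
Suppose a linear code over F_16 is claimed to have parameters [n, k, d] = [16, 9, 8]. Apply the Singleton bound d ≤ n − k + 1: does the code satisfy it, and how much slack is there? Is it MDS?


Singleton RHS = n − k + 1 = 8, slack = 0, bound satisfied, MDS.

Singleton bound: d ≤ n − k + 1.
Here n = 16, k = 9, so n − k + 1 = 8.
Given d = 8, check d ≤ 8: YES.
Slack = (n − k + 1) − d = 0.
The code is MDS (slack = 0).
Description: the claimed parameters are [16, 9, 8]_16; such a code would be MDS (meets Singleton bound).


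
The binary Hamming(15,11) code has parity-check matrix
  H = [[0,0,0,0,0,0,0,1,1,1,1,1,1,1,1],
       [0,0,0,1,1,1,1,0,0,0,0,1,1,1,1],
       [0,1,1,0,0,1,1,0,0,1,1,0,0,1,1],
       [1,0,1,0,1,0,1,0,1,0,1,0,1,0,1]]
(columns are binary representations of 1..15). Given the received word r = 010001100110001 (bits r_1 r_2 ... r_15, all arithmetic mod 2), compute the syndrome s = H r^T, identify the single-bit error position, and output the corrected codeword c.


s = (1, 1, 0, 1)^T, error position = 13, corrected codeword c = 010001100110101

Compute s = H r^T mod 2 one row at a time:
  s_1 = 0 + 0 + 1 + 1 + 0 + 0 + 0 + 1 = 3 ≡ 1 (mod 2).
  s_2 = 0 + 0 + 1 + 1 + 0 + 0 + 0 + 1 = 3 ≡ 1 (mod 2).
  s_3 = 1 + 0 + 1 + 1 + 1 + 1 + 0 + 1 = 6 ≡ 0 (mod 2).
  s_4 = 0 + 0 + 0 + 1 + 0 + 1 + 0 + 1 = 3 ≡ 1 (mod 2).
s = (1, 1, 0, 1)^T — this equals column 13 of H (binary 1101), so error is at position 13.
Correct: flip bit 13 of r = 010001100110001 to get c = 010001100110101.
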